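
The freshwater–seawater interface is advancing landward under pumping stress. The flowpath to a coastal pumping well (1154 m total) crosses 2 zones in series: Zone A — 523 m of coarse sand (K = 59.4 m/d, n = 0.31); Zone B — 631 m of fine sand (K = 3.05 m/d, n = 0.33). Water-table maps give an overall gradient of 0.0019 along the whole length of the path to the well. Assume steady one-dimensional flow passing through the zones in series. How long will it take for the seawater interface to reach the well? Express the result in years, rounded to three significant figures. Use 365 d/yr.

Steady 1-D flow in series ⇒ the Darcy flux q is identical in every zone and the zone head losses add (resistances L/K in series).
Σ(L/K) = 523/59.4 + 631/3.05 = 8.805 + 206.9 = 215.7 d
K_eq = L_total / Σ(L/K) = 1154 / 215.7 = 5.350 m/d
q = K_eq · i = 5.350 × 0.0019 = 0.01017 m/d (same in every zone)
Zone A: v = q/n = 0.01017/0.31 = 0.03279 m/d → t_A = 523/0.03279 = 15950 d
Zone B: v = q/n = 0.01017/0.33 = 0.03080 m/d → t_B = 631/0.03080 = 20480 d
Total t = 15950 + 20480 = 36430 d
   = 36430 / 365 = 99.8 yr

99.8 years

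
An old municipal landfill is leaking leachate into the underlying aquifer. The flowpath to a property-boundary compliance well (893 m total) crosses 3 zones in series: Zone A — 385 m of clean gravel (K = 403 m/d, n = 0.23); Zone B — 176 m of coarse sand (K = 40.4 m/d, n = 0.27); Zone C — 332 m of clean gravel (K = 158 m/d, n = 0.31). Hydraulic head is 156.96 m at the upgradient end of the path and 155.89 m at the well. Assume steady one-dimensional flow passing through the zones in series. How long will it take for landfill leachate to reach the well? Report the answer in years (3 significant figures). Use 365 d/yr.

4.54 years

Total head drop ΔH = 156.96 − 155.89 = 1.07 m
Continuity: the same q passes through each zone, so ΔH = q·Σ(L_j/K_j) — the zones act as resistances in series.
Σ(L/K) = 385/403 + 176/40.4 + 332/158 = 0.9553 + 4.356 + 2.101 = 7.413 d
q = ΔH / Σ(L/K) = 1.07 / 7.413 = 0.1443 m/d (same in every zone)
Zone A: v = q/n = 0.1443/0.23 = 0.6276 m/d → t_A = 385/0.6276 = 613.5 d
Zone B: v = q/n = 0.1443/0.27 = 0.5346 m/d → t_B = 176/0.5346 = 329.2 d
Zone C: v = q/n = 0.1443/0.31 = 0.4656 m/d → t_C = 332/0.4656 = 713.0 d
Total t = 613.5 + 329.2 + 713.0 = 1656 d
   = 1656 / 365 = 4.54 yr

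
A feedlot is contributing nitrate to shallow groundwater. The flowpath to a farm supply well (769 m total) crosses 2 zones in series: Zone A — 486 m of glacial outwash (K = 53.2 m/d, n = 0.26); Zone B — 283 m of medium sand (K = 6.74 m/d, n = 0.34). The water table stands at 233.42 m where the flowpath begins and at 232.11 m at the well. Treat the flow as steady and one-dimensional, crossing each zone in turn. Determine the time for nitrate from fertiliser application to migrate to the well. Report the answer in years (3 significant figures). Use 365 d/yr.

Total head drop ΔH = 233.42 − 232.11 = 1.31 m
Steady 1-D flow in series ⇒ the Darcy flux q is identical in every zone and the zone head losses add (resistances L/K in series).
Σ(L/K) = 486/53.2 + 283/6.74 = 9.135 + 41.99 = 51.12 d
q = ΔH / Σ(L/K) = 1.31 / 51.12 = 0.02562 m/d (same in every zone)
Zone A: v = q/n = 0.02562/0.26 = 0.09855 m/d → t_A = 486/0.09855 = 4931 d
Zone B: v = q/n = 0.02562/0.34 = 0.07537 m/d → t_B = 283/0.07537 = 3755 d
Total t = 4931 + 3755 = 8686 d
   = 8686 / 365 = 23.8 yr

23.8 years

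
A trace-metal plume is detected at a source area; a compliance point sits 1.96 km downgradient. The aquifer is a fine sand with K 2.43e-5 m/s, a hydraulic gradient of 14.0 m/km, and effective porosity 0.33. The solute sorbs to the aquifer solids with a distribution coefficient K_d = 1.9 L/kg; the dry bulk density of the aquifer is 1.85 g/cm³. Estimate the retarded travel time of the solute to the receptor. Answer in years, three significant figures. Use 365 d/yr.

K = 2.43e-5 m/s × 86400 s/d = 2.100 m/d
q = Ki = 2.100 × 0.014 = 0.02939 m/d
v = Ki/n = 2.100·0.014/0.33 = 0.08907 m/d
Retardation R = 1 + ρ_b·K_d/n = 1 + 1.85×1.9/0.33 = 11.65
Contaminant velocity v_c = v/R = 0.08907/11.65 = 0.007645 m/d
L = 1.96 km = 1960 m
t = L/v_c = 1960/0.007645 = 256400 d
   = 256400/365 = 702 yr

702 years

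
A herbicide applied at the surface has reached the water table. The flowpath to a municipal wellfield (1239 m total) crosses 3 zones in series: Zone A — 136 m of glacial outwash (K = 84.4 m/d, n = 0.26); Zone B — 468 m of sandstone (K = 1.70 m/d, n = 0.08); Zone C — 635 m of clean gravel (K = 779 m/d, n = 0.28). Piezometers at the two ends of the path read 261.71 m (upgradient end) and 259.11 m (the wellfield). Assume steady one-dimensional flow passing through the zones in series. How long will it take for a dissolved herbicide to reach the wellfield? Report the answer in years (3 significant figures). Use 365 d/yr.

73.3 years

Total head drop ΔH = 261.71 − 259.11 = 2.60 m
Continuity: the same q passes through each zone, so ΔH = q·Σ(L_j/K_j) — the zones act as resistances in series.
Σ(L/K) = 136/84.4 + 468/1.70 + 635/779 = 1.611 + 275.3 + 0.8151 = 277.7 d
q = ΔH / Σ(L/K) = 2.60 / 277.7 = 0.009362 m/d (same in every zone)
Zone A: v = q/n = 0.009362/0.26 = 0.03601 m/d → t_A = 136/0.03601 = 3777 d
Zone B: v = q/n = 0.009362/0.08 = 0.1170 m/d → t_B = 468/0.1170 = 3999 d
Zone C: v = q/n = 0.009362/0.28 = 0.03344 m/d → t_C = 635/0.03344 = 18990 d
Total t = 3777 + 3999 + 18990 = 26770 d
   = 26770 / 365 = 73.3 yr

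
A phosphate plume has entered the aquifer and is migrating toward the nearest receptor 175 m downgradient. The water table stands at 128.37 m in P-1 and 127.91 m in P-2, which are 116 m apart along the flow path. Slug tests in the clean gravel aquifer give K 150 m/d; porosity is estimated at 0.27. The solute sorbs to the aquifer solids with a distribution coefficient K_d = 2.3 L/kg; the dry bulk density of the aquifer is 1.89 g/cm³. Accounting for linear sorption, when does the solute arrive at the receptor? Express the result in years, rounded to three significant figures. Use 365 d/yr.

Hydraulic gradient i = (128.37 − 127.91) / 116 = 0.46 / 116 = 0.003966
q = Ki = 150 × 0.003966 = 0.5948 m/d
v = Ki/n = 150·0.003966/0.27 = 2.203 m/d
Retardation R = 1 + ρ_b·K_d/n = 1 + 1.89×2.3/0.27 = 17.10
Contaminant velocity v_c = v/R = 2.203/17.10 = 0.1288 m/d
t = L/v_c = 175/0.1288 = 1358 d
   = 1358/365 = 3.72 yr

3.72 years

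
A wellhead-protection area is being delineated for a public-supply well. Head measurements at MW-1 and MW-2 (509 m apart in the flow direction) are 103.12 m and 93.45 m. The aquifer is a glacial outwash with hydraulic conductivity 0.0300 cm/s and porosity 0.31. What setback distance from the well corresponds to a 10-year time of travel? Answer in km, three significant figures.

Hydraulic gradient i = (103.12 − 93.45) / 509 = 9.67 / 509 = 0.01900
K = 0.0300 cm/s × 864 = 25.92 m/d
Darcy flux q = K·i = 25.92 × 0.01900 = 0.4924 m/d
Average linear velocity = 0.4924 / 0.31 = 1.588 m/d
T = 10 yr × 365 = 3650 d
L = v × T = 1.588 × 3650 = 5798 m
   = 5.80 km

5.80 km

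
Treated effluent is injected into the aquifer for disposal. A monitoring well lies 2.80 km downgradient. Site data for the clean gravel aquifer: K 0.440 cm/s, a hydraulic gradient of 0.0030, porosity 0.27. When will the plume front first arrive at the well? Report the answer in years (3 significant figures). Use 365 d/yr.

K = 0.440 cm/s × 864 = 380.2 m/d
Specific discharge q = 380.2 × 0.0030 = 1.140 m/d
v_s = q/n_e = 1.140/0.27 = 4.224 m/d
L = 2.80 km = 2800 m
t = L / v = 2800 / 4.224 = 662.9 d
   = 662.9 / 365 = 1.82 yr

1.82 years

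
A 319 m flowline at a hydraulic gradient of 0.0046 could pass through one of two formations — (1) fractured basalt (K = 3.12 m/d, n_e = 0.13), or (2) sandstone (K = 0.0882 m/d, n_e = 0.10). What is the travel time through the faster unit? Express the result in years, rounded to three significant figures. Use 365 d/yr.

7.92 years

Unit 1 (fractured basalt): v = 3.12×0.0046/0.13 = 0.1104 m/d, t = 319/0.1104 = 2889 d
Unit 2 (sandstone): v = 0.0882×0.0046/0.10 = 0.004057 m/d, t = 319/0.004057 = 78630 d
Faster: 2889 d / 365 = 7.92 yr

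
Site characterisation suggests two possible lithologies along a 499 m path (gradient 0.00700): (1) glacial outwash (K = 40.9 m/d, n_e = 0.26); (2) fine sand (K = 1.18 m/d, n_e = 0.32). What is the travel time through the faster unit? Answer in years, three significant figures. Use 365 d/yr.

Unit 1 (glacial outwash): v = 40.9×0.0070/0.26 = 1.101 m/d, t = 499/1.101 = 453.2 d
Unit 2 (fine sand): v = 1.18×0.0070/0.32 = 0.02581 m/d, t = 499/0.02581 = 19330 d
Faster: 453.2 d / 365 = 1.24 yr

1.24 years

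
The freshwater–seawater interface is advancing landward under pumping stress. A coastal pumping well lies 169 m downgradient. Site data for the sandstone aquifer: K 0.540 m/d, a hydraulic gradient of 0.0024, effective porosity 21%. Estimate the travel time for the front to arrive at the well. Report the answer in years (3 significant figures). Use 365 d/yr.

75.0 years

Darcy flux q = K·i = 0.540 × 0.0024 = 0.001296 m/d
v_s = q/n_e = 0.001296/0.21 = 0.006171 m/d
t = L / v = 169 / 0.006171 = 27380 d
   = 27380 / 365 = 75.0 yr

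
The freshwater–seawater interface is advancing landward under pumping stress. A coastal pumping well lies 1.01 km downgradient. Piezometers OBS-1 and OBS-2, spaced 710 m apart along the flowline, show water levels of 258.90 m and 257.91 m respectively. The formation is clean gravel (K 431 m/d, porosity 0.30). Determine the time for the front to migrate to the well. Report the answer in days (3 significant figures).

Hydraulic gradient i = (258.90 − 257.91) / 710 = 0.99 / 710 = 0.001394
Specific discharge q = 431 × 0.001394 = 0.6010 m/d
v = Ki/n = 431·0.001394/0.30 = 2.003 m/d
L = 1.01 km = 1010 m
t = L / v = 1010 / 2.003 = 504.2 d

504 days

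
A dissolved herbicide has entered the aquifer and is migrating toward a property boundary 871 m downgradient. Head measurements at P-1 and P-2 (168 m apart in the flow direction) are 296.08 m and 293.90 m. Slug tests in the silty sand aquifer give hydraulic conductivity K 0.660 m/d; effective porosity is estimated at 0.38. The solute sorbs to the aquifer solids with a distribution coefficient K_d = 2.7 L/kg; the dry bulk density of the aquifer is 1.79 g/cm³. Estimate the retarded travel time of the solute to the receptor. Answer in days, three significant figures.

Hydraulic gradient i = (296.08 − 293.90) / 168 = 2.18 / 168 = 0.01298
Darcy flux q = K·i = 0.660 × 0.01298 = 0.008564 m/d
Seepage velocity v = q / n = 0.008564 / 0.38 = 0.02254 m/d
Retardation R = 1 + ρ_b·K_d/n = 1 + 1.79×2.7/0.38 = 13.72
Contaminant velocity v_c = v/R = 0.02254/13.72 = 0.001643 m/d
t = L/v_c = 871/0.001643 = 530200 d

530000 days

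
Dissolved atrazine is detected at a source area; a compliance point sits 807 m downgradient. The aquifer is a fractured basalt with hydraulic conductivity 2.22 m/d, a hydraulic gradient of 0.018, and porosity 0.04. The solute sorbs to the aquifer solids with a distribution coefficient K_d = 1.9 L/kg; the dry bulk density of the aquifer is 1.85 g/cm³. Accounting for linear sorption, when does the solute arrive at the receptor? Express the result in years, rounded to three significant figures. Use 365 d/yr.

Darcy flux q = K·i = 2.22 × 0.018 = 0.03996 m/d
v = Ki/n = 2.22·0.018/0.04 = 0.9990 m/d
Retardation R = 1 + ρ_b·K_d/n = 1 + 1.85×1.9/0.04 = 88.88
Contaminant velocity v_c = v/R = 0.9990/88.88 = 0.01124 m/d
t = L/v_c = 807/0.01124 = 71790 d
   = 71790/365 = 197 yr

197 years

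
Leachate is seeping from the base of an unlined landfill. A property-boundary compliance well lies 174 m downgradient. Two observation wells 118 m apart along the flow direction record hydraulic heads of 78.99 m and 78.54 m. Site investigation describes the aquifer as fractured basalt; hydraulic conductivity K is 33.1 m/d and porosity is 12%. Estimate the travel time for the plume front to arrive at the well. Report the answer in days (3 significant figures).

165 days

Hydraulic gradient i = (78.99 − 78.54) / 118 = 0.45 / 118 = 0.003814
Specific discharge q = 33.1 × 0.003814 = 0.1262 m/d
Average linear velocity = 0.1262 / 0.12 = 1.052 m/d
t = L / v = 174 / 1.052 = 165.4 d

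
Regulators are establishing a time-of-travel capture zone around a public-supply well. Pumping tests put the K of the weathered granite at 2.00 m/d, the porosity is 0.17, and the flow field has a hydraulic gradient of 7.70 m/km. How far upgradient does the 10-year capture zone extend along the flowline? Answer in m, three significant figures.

Specific discharge q = 2.00 × 0.0077 = 0.01540 m/d
Seepage velocity v = q / n = 0.01540 / 0.17 = 0.09059 m/d
T = 10 yr × 365 = 3650 d
L = v × T = 0.09059 × 3650 = 330.6 m

331 m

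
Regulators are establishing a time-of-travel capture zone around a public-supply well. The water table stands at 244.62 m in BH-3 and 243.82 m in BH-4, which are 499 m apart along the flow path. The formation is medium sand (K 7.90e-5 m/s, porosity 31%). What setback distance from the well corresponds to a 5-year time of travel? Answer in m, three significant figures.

Hydraulic gradient i = (244.62 − 243.82) / 499 = 0.80 / 499 = 0.001603
K = 7.90e-5 m/s × 86400 s/d = 6.826 m/d
q = Ki = 6.826 × 0.001603 = 0.01094 m/d
v = Ki/n = 6.826·0.001603/0.31 = 0.03530 m/d
T = 5 yr × 365 = 1825 d
L = v × T = 0.03530 × 1825 = 64.42 m

64.4 m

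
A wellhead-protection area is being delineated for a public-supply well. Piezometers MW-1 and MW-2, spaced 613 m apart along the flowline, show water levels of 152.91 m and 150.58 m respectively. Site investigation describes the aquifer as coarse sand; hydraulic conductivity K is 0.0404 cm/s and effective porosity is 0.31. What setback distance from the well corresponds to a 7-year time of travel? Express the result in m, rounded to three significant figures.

1090 m

Hydraulic gradient i = (152.91 − 150.58) / 613 = 2.33 / 613 = 0.003801
K = 0.0404 cm/s × 864 = 34.91 m/d
Darcy flux q = K·i = 34.91 × 0.003801 = 0.1327 m/d
v = Ki/n = 34.91·0.003801/0.31 = 0.4280 m/d
T = 7 yr × 365 = 2555 d
L = v × T = 0.4280 × 2555 = 1094 m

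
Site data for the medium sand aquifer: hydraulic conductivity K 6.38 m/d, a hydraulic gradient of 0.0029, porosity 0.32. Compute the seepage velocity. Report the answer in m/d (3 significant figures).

Darcy flux q = K·i = 6.38 × 0.0029 = 0.01850 m/d
Seepage velocity v = q / n = 0.01850 / 0.32 = 0.05782 m/d

0.0578 m/d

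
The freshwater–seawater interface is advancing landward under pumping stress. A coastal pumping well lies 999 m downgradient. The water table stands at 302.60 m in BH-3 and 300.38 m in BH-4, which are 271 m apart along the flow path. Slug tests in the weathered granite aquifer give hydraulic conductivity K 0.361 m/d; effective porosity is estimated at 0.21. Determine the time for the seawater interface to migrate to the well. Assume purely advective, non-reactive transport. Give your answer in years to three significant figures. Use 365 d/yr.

194 years

Hydraulic gradient i = (302.60 − 300.38) / 271 = 2.22 / 271 = 0.008192
Darcy flux q = K·i = 0.361 × 0.008192 = 0.002957 m/d
v_s = q/n_e = 0.002957/0.21 = 0.01408 m/d
t = L / v = 999 / 0.01408 = 70940 d
   = 70940 / 365 = 194 yr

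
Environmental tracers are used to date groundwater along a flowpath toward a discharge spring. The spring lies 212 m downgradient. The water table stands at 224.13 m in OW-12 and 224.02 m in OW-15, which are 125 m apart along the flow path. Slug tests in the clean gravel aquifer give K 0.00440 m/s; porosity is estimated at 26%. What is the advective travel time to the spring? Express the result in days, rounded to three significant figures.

165 days

Hydraulic gradient i = (224.13 − 224.02) / 125 = 0.11 / 125 = 8.800e-4
K = 0.00440 m/s × 86400 s/d = 380.2 m/d
Darcy flux q = K·i = 380.2 × 8.800e-4 = 0.3345 m/d
Average linear velocity = 0.3345 / 0.26 = 1.287 m/d
t = L / v = 212 / 1.287 = 164.8 d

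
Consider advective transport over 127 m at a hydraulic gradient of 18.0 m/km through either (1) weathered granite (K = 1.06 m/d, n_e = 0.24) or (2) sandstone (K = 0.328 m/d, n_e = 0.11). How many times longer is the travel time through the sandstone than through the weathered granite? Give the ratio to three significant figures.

Unit 1 (weathered granite): v = 1.06×0.018/0.24 = 0.07950 m/d, t = 127/0.07950 = 1597 d
Unit 2 (sandstone): v = 0.328×0.018/0.11 = 0.05367 m/d, t = 127/0.05367 = 2366 d
t(sandstone) / t(weathered granite) = 2366/1597 = 1.48

1.48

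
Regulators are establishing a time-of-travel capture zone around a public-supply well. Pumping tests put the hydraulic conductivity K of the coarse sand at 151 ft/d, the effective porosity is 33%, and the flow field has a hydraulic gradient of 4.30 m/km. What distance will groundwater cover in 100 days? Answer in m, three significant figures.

60.0 m

K = 151 ft/d × 0.3048 = 46.02 m/d
q = Ki = 46.02 × 0.0043 = 0.1979 m/d
Average linear velocity = 0.1979 / 0.33 = 0.5997 m/d
L = v × T = 0.5997 × 100 = 59.97 m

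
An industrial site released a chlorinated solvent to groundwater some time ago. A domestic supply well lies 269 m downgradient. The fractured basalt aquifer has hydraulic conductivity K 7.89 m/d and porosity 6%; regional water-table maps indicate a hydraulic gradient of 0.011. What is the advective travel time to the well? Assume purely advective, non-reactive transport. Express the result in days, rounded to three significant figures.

Darcy flux q = K·i = 7.89 × 0.011 = 0.08679 m/d
Average linear velocity = 0.08679 / 0.06 = 1.447 m/d
t = L / v = 269 / 1.447 = 186.0 d

186 days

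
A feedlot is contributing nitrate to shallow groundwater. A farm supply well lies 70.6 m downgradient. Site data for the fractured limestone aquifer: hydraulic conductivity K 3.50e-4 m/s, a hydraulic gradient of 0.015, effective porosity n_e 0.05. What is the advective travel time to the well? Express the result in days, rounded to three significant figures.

7.78 days

K = 3.50e-4 m/s × 86400 s/d = 30.24 m/d
q = Ki = 30.24 × 0.015 = 0.4536 m/d
Seepage velocity v = q / n = 0.4536 / 0.05 = 9.072 m/d
t = L / v = 70.6 / 9.072 = 7.782 d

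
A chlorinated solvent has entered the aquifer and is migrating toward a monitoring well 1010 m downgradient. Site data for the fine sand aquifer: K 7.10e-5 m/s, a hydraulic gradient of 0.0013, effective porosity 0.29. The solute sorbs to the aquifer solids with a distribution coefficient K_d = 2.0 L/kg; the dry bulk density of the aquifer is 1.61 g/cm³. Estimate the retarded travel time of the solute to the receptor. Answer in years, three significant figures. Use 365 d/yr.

1220 years

K = 7.10e-5 m/s × 86400 s/d = 6.134 m/d
Specific discharge q = 6.134 × 0.0013 = 0.007975 m/d
Average linear velocity = 0.007975 / 0.29 = 0.02750 m/d
Retardation R = 1 + ρ_b·K_d/n = 1 + 1.61×2.0/0.29 = 12.10
Contaminant velocity v_c = v/R = 0.02750/12.10 = 0.002272 m/d
t = L/v_c = 1010/0.002272 = 444500 d
   = 444500/365 = 1220 yr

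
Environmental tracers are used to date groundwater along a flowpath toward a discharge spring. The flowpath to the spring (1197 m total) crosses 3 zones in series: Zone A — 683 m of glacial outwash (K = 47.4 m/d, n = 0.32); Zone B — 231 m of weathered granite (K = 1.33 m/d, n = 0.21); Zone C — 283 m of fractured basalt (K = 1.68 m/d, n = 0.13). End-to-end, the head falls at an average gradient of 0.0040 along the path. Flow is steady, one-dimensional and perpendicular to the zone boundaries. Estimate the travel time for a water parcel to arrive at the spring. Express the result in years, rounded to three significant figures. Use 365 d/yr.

Steady 1-D flow in series ⇒ the Darcy flux q is identical in every zone and the zone head losses add (resistances L/K in series).
Σ(L/K) = 683/47.4 + 231/1.33 + 283/1.68 = 14.41 + 173.7 + 168.5 = 356.5 d
K_eq = L_total / Σ(L/K) = 1197 / 356.5 = 3.357 m/d
q = K_eq · i = 3.357 × 0.0040 = 0.01343 m/d (same in every zone)
Zone A: v = q/n = 0.01343/0.32 = 0.04197 m/d → t_A = 683/0.04197 = 16280 d
Zone B: v = q/n = 0.01343/0.21 = 0.06395 m/d → t_B = 231/0.06395 = 3612 d
Zone C: v = q/n = 0.01343/0.13 = 0.1033 m/d → t_C = 283/0.1033 = 2740 d
Total t = 16280 + 3612 + 2740 = 22630 d
   = 22630 / 365 = 62.0 yr

62.0 years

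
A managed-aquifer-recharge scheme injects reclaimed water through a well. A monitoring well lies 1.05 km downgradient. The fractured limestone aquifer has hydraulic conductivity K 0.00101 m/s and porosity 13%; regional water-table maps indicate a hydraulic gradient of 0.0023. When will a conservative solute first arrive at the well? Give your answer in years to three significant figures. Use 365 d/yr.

1.86 years

K = 0.00101 m/s × 86400 s/d = 87.26 m/d
q = Ki = 87.26 × 0.0023 = 0.2007 m/d
Average linear velocity = 0.2007 / 0.13 = 1.544 m/d
L = 1.05 km = 1050 m
t = L / v = 1050 / 1.544 = 680.1 d
   = 680.1 / 365 = 1.86 yr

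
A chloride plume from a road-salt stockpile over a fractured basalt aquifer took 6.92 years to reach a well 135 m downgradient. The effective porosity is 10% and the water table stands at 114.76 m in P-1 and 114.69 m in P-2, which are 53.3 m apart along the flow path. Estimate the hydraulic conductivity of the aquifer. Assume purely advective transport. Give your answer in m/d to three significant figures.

Hydraulic gradient i = (114.76 − 114.69) / 53.3 = 0.07 / 53.3 = 0.001313
t = 6.92 years = 2526 d
v = L / t = 135 / 2526 = 0.05345 m/d
K = v · n / i = 0.05345 × 0.10 / 0.001313 = 4.07 m/d

4.07 m/d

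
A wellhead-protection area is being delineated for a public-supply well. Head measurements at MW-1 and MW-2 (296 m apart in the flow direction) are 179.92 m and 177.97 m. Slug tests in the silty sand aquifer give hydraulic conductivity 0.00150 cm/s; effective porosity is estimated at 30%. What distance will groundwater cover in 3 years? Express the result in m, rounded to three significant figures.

31.2 m

Hydraulic gradient i = (179.92 − 177.97) / 296 = 1.95 / 296 = 0.006588
K = 0.00150 cm/s × 864 = 1.296 m/d
q = Ki = 1.296 × 0.006588 = 0.008538 m/d
v_s = q/n_e = 0.008538/0.30 = 0.02846 m/d
T = 3 yr × 365 = 1095 d
L = v × T = 0.02846 × 1095 = 31.16 m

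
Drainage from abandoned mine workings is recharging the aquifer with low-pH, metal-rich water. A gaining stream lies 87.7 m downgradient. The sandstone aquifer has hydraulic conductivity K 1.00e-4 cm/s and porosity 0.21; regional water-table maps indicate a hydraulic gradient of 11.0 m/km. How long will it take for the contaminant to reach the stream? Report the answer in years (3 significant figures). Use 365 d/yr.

K = 1.00e-4 cm/s × 864 = 0.08640 m/d
Specific discharge q = 0.08640 × 0.011 = 9.504e-4 m/d
Seepage velocity v = q / n = 9.504e-4 / 0.21 = 0.004526 m/d
t = L / v = 87.7 / 0.004526 = 19380 d
   = 19380 / 365 = 53.1 yr

53.1 years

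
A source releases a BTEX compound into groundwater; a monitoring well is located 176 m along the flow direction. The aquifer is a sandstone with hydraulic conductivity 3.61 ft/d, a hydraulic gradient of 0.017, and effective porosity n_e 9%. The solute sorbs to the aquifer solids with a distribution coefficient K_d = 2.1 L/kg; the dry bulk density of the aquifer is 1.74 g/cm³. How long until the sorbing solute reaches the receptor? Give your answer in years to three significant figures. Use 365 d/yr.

96.5 years

K = 3.61 ft/d × 0.3048 = 1.100 m/d
Specific discharge q = 1.100 × 0.017 = 0.01871 m/d
v = Ki/n = 1.100·0.017/0.09 = 0.2078 m/d
Retardation R = 1 + ρ_b·K_d/n = 1 + 1.74×2.1/0.09 = 41.60
Contaminant velocity v_c = v/R = 0.2078/41.60 = 0.004996 m/d
t = L/v_c = 176/0.004996 = 35230 d
   = 35230/365 = 96.5 yr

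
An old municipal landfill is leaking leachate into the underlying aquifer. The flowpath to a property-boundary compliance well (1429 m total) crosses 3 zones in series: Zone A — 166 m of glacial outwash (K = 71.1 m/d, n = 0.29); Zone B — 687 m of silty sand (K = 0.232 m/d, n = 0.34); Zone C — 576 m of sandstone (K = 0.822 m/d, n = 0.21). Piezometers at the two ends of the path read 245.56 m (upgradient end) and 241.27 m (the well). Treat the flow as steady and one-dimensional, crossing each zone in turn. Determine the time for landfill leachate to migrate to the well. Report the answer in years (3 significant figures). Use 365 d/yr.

942 years

Total head drop ΔH = 245.56 − 241.27 = 4.29 m
Steady 1-D flow in series ⇒ the Darcy flux q is identical in every zone and the zone head losses add (resistances L/K in series).
Σ(L/K) = 166/71.1 + 687/0.232 + 576/0.822 = 2.335 + 2961 + 700.7 = 3664 d
q = ΔH / Σ(L/K) = 4.29 / 3664 = 0.001171 m/d (same in every zone)
Zone A: v = q/n = 0.001171/0.29 = 0.004037 m/d → t_A = 166/0.004037 = 41120 d
Zone B: v = q/n = 0.001171/0.34 = 0.003443 m/d → t_B = 687/0.003443 = 199500 d
Zone C: v = q/n = 0.001171/0.21 = 0.005575 m/d → t_C = 576/0.005575 = 103300 d
Total t = 41120 + 199500 + 103300 = 343900 d
   = 343900 / 365 = 942 yr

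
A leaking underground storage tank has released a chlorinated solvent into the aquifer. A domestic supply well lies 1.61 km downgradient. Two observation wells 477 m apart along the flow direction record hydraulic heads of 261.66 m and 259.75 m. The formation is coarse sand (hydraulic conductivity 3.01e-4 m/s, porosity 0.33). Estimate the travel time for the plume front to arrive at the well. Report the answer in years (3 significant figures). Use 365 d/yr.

14.0 years

Hydraulic gradient i = (261.66 − 259.75) / 477 = 1.91 / 477 = 0.004004
K = 3.01e-4 m/s × 86400 s/d = 26.01 m/d
Specific discharge q = 26.01 × 0.004004 = 0.1041 m/d
Average linear velocity = 0.1041 / 0.33 = 0.3156 m/d
L = 1.61 km = 1610 m
t = L / v = 1610 / 0.3156 = 5102 d
   = 5102 / 365 = 14.0 yr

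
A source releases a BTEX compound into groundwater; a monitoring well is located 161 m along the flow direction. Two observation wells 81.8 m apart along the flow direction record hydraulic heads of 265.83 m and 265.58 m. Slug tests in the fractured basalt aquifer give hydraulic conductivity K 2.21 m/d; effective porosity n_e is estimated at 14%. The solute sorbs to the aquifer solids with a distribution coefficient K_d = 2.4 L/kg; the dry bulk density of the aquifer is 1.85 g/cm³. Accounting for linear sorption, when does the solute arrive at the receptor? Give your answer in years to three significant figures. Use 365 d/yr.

299 years

Hydraulic gradient i = (265.83 − 265.58) / 81.8 = 0.25 / 81.8 = 0.003056
Specific discharge q = 2.21 × 0.003056 = 0.006754 m/d
Seepage velocity v = q / n = 0.006754 / 0.14 = 0.04824 m/d
Retardation R = 1 + ρ_b·K_d/n = 1 + 1.85×2.4/0.14 = 32.71
Contaminant velocity v_c = v/R = 0.04824/32.71 = 0.001475 m/d
t = L/v_c = 161/0.001475 = 109200 d
   = 109200/365 = 299 yr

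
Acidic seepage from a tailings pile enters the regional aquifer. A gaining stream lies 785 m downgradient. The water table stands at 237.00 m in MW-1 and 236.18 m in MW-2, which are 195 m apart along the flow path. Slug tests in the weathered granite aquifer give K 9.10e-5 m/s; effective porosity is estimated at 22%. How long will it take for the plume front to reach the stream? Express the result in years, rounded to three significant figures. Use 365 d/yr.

14.3 years

Hydraulic gradient i = (237.00 − 236.18) / 195 = 0.82 / 195 = 0.004205
K = 9.10e-5 m/s × 86400 s/d = 7.862 m/d
q = Ki = 7.862 × 0.004205 = 0.03306 m/d
Average linear velocity = 0.03306 / 0.22 = 0.1503 m/d
t = L / v = 785 / 0.1503 = 5223 d
   = 5223 / 365 = 14.3 yr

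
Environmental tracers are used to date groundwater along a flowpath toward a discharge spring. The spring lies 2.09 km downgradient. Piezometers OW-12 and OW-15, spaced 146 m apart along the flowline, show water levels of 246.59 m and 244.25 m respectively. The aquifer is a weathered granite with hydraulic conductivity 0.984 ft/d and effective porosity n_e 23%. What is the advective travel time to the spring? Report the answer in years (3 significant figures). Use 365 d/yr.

274 years

Hydraulic gradient i = (246.59 − 244.25) / 146 = 2.34 / 146 = 0.01603
K = 0.984 ft/d × 0.3048 = 0.2999 m/d
Darcy flux q = K·i = 0.2999 × 0.01603 = 0.004807 m/d
v = Ki/n = 0.2999·0.01603/0.23 = 0.02090 m/d
L = 2.09 km = 2090 m
t = L / v = 2090 / 0.02090 = 100000 d
   = 100000 / 365 = 274 yr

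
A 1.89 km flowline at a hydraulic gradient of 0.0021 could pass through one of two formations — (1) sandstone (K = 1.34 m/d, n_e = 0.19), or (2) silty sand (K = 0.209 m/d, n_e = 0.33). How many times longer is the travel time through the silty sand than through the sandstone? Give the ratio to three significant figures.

11.1

Unit 1 (sandstone): v = 1.34×0.0021/0.19 = 0.01481 m/d, t = 1890/0.01481 = 127600 d
Unit 2 (silty sand): v = 0.209×0.0021/0.33 = 0.001330 m/d, t = 1890/0.001330 = 1.421e6 d
t(silty sand) / t(sandstone) = 1.421e6/127600 = 11.1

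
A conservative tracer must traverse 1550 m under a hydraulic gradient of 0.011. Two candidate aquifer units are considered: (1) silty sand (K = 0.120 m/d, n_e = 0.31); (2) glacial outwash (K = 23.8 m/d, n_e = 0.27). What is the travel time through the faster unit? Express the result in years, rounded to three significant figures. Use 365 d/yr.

4.38 years

Unit 1 (silty sand): v = 0.120×0.011/0.31 = 0.004258 m/d, t = 1550/0.004258 = 364000 d
Unit 2 (glacial outwash): v = 23.8×0.011/0.27 = 0.9696 m/d, t = 1550/0.9696 = 1599 d
Faster: 1599 d / 365 = 4.38 yr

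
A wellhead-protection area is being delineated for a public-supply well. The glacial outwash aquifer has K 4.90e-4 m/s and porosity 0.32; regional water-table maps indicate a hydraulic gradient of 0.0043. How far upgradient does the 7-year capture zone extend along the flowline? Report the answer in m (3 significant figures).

K = 4.90e-4 m/s × 86400 s/d = 42.34 m/d
Darcy flux q = K·i = 42.34 × 0.0043 = 0.1820 m/d
Average linear velocity = 0.1820 / 0.32 = 0.5689 m/d
T = 7 yr × 365 = 2555 d
L = v × T = 0.5689 × 2555 = 1454 m

1450 m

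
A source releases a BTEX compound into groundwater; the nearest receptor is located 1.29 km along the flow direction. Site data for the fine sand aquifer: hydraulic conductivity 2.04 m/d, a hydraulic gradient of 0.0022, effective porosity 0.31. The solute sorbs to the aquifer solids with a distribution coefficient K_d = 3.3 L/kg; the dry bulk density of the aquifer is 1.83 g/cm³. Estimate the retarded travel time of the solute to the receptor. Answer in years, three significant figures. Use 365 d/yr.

Specific discharge q = 2.04 × 0.0022 = 0.004488 m/d
Average linear velocity = 0.004488 / 0.31 = 0.01448 m/d
Retardation R = 1 + ρ_b·K_d/n = 1 + 1.83×3.3/0.31 = 20.48
Contaminant velocity v_c = v/R = 0.01448/20.48 = 7.069e-4 m/d
L = 1.29 km = 1290 m
t = L/v_c = 1290/7.069e-4 = 1.825e6 d
   = 1.825e6/365 = 5000 yr

5000 years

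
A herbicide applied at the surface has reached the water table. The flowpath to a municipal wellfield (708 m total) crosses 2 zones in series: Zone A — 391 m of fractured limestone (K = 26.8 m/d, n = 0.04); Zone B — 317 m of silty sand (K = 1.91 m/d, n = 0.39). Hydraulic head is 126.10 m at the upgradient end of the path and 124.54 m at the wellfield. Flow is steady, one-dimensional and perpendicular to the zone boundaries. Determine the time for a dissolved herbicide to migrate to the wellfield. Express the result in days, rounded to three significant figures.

16100 days

Total head drop ΔH = 126.10 − 124.54 = 1.56 m
Steady 1-D flow in series ⇒ the Darcy flux q is identical in every zone and the zone head losses add (resistances L/K in series).
Σ(L/K) = 391/26.8 + 317/1.91 = 14.59 + 166.0 = 180.6 d
q = ΔH / Σ(L/K) = 1.56 / 180.6 = 0.008640 m/d (same in every zone)
Zone A: v = q/n = 0.008640/0.04 = 0.2160 m/d → t_A = 391/0.2160 = 1810 d
Zone B: v = q/n = 0.008640/0.39 = 0.02215 m/d → t_B = 317/0.02215 = 14310 d
Total t = 1810 + 14310 = 16120 d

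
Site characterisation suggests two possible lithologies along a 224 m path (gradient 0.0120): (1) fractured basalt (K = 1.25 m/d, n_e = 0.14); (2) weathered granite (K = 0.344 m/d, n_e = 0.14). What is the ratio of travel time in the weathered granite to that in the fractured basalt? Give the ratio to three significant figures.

Unit 1 (fractured basalt): v = 1.25×0.012/0.14 = 0.1071 m/d, t = 224/0.1071 = 2091 d
Unit 2 (weathered granite): v = 0.344×0.012/0.14 = 0.02949 m/d, t = 224/0.02949 = 7597 d
t(weathered granite) / t(fractured basalt) = 7597/2091 = 3.63

3.63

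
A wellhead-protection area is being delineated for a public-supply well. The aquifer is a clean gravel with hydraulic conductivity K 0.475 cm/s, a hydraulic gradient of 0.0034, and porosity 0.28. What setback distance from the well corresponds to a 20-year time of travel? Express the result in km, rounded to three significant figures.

36.4 km

K = 0.475 cm/s × 864 = 410.4 m/d
Darcy flux q = K·i = 410.4 × 0.0034 = 1.395 m/d
v = Ki/n = 410.4·0.0034/0.28 = 4.983 m/d
T = 20 yr × 365 = 7300 d
L = v × T = 4.983 × 7300 = 36380 m
   = 36.4 km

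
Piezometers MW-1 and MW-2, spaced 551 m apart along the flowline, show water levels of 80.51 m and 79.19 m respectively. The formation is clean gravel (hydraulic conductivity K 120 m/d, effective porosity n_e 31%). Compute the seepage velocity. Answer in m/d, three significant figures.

Hydraulic gradient i = (80.51 − 79.19) / 551 = 1.32 / 551 = 0.002396
Darcy flux q = K·i = 120 × 0.002396 = 0.2875 m/d
Seepage velocity v = q / n = 0.2875 / 0.31 = 0.9273 m/d

0.927 m/d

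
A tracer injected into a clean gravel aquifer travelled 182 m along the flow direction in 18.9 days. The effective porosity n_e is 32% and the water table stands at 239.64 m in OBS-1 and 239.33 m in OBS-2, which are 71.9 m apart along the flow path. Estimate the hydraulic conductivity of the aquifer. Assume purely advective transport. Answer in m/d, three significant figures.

715 m/d

Hydraulic gradient i = (239.64 − 239.33) / 71.9 = 0.31 / 71.9 = 0.004312
v = L / t = 182 / 18.9 = 9.630 m/d
K = v · n / i = 9.630 × 0.32 / 0.004312 = 715 m/d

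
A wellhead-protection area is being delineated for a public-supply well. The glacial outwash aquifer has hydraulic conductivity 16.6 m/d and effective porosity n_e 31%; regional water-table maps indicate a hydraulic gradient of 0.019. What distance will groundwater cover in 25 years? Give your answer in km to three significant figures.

9.28 km

q = Ki = 16.6 × 0.019 = 0.3154 m/d
Average linear velocity = 0.3154 / 0.31 = 1.017 m/d
T = 25 yr × 365 = 9125 d
L = v × T = 1.017 × 9125 = 9284 m
   = 9.28 km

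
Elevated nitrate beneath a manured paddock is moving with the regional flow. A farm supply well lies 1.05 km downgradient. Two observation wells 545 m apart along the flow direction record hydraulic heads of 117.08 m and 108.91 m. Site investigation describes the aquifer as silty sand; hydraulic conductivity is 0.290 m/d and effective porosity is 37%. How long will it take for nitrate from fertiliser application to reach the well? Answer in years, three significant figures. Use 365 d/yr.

245 years

Hydraulic gradient i = (117.08 − 108.91) / 545 = 8.17 / 545 = 0.01499
Darcy flux q = K·i = 0.290 × 0.01499 = 0.004347 m/d
v = Ki/n = 0.290·0.01499/0.37 = 0.01175 m/d
L = 1.05 km = 1050 m
t = L / v = 1050 / 0.01175 = 89370 d
   = 89370 / 365 = 245 yr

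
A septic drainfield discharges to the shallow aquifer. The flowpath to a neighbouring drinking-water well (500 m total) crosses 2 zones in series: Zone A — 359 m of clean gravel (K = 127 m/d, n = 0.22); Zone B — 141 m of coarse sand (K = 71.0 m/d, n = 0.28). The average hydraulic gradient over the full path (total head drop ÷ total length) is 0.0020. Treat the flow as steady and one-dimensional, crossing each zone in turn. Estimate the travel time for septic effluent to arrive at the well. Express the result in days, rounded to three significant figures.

For zones in series the flux q is common to all zones; the equivalent conductivity is the harmonic (thickness-weighted) mean, K_eq = L_total / Σ(L_j/K_j).
Σ(L/K) = 359/127 + 141/71.0 = 2.827 + 1.986 = 4.813 d
K_eq = L_total / Σ(L/K) = 500 / 4.813 = 103.9 m/d
q = K_eq · i = 103.9 × 0.0020 = 0.2078 m/d (same in every zone)
Zone A: v = q/n = 0.2078/0.22 = 0.9445 m/d → t_A = 359/0.9445 = 380.1 d
Zone B: v = q/n = 0.2078/0.28 = 0.7421 m/d → t_B = 141/0.7421 = 190.0 d
Total t = 380.1 + 190.0 = 570.1 d

570 days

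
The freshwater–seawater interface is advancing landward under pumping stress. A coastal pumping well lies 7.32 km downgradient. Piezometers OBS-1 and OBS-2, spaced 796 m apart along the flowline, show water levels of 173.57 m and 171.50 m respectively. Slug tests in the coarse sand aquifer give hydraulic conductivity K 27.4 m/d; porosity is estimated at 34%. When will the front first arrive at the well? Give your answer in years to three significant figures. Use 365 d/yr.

Hydraulic gradient i = (173.57 − 171.50) / 796 = 2.07 / 796 = 0.002601
q = Ki = 27.4 × 0.002601 = 0.07125 m/d
v_s = q/n_e = 0.07125/0.34 = 0.2096 m/d
L = 7.32 km = 7320 m
t = L / v = 7320 / 0.2096 = 34930 d
   = 34930 / 365 = 95.7 yr

95.7 years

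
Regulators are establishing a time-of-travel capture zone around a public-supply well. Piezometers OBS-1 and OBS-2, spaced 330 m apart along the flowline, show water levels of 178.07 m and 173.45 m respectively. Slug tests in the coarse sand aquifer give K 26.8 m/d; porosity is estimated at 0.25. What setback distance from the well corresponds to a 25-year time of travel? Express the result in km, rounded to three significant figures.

13.7 km

Hydraulic gradient i = (178.07 − 173.45) / 330 = 4.62 / 330 = 0.01400
Darcy flux q = K·i = 26.8 × 0.01400 = 0.3752 m/d
Average linear velocity = 0.3752 / 0.25 = 1.501 m/d
T = 25 yr × 365 = 9125 d
L = v × T = 1.501 × 9125 = 13690 m
   = 13.7 km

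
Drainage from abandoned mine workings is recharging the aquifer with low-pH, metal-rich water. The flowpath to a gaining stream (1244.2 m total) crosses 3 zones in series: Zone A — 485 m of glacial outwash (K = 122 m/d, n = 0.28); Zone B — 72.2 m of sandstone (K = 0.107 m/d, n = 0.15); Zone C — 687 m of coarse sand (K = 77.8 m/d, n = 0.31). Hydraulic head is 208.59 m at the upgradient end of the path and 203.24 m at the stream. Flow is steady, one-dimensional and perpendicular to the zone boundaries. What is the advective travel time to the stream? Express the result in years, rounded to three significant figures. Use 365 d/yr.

127 years

Total head drop ΔH = 208.59 − 203.24 = 5.35 m
Continuity: the same q passes through each zone, so ΔH = q·Σ(L_j/K_j) — the zones act as resistances in series.
Σ(L/K) = 485/122 + 72.2/0.107 + 687/77.8 = 3.975 + 674.8 + 8.830 = 687.6 d
q = ΔH / Σ(L/K) = 5.35 / 687.6 = 0.007781 m/d (same in every zone)
Zone A: v = q/n = 0.007781/0.28 = 0.02779 m/d → t_A = 485/0.02779 = 17450 d
Zone B: v = q/n = 0.007781/0.15 = 0.05187 m/d → t_B = 72.2/0.05187 = 1392 d
Zone C: v = q/n = 0.007781/0.31 = 0.02510 m/d → t_C = 687/0.02510 = 27370 d
Total t = 17450 + 1392 + 27370 = 46220 d
   = 46220 / 365 = 127 yr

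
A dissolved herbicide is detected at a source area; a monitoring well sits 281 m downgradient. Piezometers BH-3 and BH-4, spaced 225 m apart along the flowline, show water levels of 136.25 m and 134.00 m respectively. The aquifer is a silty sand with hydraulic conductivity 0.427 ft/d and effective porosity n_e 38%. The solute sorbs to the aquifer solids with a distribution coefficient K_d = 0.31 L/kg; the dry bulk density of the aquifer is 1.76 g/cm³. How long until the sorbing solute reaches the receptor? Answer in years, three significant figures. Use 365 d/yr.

548 years

Hydraulic gradient i = (136.25 − 134.00) / 225 = 2.25 / 225 = 0.01000
K = 0.427 ft/d × 0.3048 = 0.1301 m/d
q = Ki = 0.1301 × 0.01000 = 0.001301 m/d
v_s = q/n_e = 0.001301/0.38 = 0.003425 m/d
Retardation R = 1 + ρ_b·K_d/n = 1 + 1.76×0.31/0.38 = 2.436
Contaminant velocity v_c = v/R = 0.003425/2.436 = 0.001406 m/d
t = L/v_c = 281/0.001406 = 199800 d
   = 199800/365 = 548 yr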